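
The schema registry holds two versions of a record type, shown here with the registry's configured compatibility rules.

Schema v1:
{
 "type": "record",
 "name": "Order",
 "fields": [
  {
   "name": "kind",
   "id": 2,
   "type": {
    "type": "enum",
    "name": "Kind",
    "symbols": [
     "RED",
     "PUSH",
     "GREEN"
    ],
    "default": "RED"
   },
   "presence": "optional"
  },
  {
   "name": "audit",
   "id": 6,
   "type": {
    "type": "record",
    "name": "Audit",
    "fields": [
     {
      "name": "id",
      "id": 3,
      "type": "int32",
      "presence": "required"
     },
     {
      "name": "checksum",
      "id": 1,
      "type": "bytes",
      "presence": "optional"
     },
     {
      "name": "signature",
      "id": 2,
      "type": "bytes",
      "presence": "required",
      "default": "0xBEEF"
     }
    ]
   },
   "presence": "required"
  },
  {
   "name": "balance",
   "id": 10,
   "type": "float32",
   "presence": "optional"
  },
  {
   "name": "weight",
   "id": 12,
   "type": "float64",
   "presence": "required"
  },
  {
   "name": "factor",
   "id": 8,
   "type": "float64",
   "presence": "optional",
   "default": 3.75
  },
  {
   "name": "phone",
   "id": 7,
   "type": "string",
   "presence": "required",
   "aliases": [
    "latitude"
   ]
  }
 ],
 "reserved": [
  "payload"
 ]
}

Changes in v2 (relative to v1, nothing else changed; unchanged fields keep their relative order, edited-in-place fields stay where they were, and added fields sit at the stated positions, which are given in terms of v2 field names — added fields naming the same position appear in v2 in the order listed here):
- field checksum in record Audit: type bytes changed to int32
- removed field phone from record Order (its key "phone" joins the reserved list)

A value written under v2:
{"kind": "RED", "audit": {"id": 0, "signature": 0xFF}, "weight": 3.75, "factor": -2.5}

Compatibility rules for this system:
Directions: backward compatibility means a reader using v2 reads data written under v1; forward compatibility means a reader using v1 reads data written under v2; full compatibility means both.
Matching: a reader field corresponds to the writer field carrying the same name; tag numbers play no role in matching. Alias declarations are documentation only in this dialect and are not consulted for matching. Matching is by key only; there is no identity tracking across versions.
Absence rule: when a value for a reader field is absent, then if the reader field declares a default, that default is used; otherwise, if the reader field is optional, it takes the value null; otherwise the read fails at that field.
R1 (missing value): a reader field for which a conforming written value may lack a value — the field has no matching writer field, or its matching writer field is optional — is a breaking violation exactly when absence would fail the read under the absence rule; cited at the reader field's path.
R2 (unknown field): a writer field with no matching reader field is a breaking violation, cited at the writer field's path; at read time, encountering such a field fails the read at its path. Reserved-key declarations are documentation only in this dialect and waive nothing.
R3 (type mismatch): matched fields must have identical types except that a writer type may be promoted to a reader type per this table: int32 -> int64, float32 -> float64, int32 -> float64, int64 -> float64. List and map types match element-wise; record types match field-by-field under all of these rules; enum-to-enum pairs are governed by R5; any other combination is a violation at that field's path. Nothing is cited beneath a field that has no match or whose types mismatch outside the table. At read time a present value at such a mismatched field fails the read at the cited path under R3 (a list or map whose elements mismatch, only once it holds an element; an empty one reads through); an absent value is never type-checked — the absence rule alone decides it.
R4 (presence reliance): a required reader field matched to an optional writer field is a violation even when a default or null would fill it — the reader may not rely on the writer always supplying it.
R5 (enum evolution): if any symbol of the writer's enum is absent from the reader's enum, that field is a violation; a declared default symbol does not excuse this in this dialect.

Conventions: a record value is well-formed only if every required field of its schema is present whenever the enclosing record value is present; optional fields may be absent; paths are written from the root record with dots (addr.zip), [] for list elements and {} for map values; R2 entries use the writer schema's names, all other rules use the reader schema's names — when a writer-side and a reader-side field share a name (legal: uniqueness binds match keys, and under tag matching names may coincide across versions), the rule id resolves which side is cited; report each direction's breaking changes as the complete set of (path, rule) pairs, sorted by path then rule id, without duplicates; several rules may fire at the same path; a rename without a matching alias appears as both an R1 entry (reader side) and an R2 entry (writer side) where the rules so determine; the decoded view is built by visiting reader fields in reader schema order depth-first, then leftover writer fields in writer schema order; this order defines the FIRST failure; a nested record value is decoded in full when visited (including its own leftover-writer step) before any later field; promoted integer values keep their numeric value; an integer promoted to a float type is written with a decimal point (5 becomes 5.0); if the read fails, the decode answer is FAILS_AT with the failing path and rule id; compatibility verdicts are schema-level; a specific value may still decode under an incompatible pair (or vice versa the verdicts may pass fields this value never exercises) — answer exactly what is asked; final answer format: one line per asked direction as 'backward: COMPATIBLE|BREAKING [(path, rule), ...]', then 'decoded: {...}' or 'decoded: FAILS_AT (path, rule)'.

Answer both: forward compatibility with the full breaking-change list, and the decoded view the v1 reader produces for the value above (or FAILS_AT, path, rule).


forward: BREAKING [(audit.checksum, R3), (phone, R1)]; decoded: FAILS_AT (phone, R1)

arrows below run writer -> reader for Order
forward pass over Order, reader schema v1, writer schema v2:
  kind: paired with writer kind (Kind -> Kind; writer optional)
  audit: paired with writer audit (Audit -> Audit; writer required)
  balance: paired with writer balance (float32 -> float32; writer optional)
  weight: paired with writer weight (float64 -> float64; writer required)
  factor: paired with writer factor (float64 -> float64; writer optional)
  phone: no writer-side match
  audit.id: paired with writer audit.id (int32 -> int32; writer required)
  audit.checksum: paired with writer audit.checksum (int32 -> bytes; writer optional)
  audit.signature: paired with writer audit.signature (bytes -> bytes; writer required)
  R3 fires at audit.checksum
  R1 fires at phone
  => 2 violation(s): forward is BREAKING for Order
decoding the Order value with the v1 reader:
  kind := "RED"
  audit.id := 0
  audit.checksum := null (not supplied -> null)
  audit.signature := 0xFF
  balance := null (not supplied -> null)
  weight := 3.75
  factor := -2.5
  read fails at phone under R1 (no fill)
  => FAILS_AT (phone, R1)


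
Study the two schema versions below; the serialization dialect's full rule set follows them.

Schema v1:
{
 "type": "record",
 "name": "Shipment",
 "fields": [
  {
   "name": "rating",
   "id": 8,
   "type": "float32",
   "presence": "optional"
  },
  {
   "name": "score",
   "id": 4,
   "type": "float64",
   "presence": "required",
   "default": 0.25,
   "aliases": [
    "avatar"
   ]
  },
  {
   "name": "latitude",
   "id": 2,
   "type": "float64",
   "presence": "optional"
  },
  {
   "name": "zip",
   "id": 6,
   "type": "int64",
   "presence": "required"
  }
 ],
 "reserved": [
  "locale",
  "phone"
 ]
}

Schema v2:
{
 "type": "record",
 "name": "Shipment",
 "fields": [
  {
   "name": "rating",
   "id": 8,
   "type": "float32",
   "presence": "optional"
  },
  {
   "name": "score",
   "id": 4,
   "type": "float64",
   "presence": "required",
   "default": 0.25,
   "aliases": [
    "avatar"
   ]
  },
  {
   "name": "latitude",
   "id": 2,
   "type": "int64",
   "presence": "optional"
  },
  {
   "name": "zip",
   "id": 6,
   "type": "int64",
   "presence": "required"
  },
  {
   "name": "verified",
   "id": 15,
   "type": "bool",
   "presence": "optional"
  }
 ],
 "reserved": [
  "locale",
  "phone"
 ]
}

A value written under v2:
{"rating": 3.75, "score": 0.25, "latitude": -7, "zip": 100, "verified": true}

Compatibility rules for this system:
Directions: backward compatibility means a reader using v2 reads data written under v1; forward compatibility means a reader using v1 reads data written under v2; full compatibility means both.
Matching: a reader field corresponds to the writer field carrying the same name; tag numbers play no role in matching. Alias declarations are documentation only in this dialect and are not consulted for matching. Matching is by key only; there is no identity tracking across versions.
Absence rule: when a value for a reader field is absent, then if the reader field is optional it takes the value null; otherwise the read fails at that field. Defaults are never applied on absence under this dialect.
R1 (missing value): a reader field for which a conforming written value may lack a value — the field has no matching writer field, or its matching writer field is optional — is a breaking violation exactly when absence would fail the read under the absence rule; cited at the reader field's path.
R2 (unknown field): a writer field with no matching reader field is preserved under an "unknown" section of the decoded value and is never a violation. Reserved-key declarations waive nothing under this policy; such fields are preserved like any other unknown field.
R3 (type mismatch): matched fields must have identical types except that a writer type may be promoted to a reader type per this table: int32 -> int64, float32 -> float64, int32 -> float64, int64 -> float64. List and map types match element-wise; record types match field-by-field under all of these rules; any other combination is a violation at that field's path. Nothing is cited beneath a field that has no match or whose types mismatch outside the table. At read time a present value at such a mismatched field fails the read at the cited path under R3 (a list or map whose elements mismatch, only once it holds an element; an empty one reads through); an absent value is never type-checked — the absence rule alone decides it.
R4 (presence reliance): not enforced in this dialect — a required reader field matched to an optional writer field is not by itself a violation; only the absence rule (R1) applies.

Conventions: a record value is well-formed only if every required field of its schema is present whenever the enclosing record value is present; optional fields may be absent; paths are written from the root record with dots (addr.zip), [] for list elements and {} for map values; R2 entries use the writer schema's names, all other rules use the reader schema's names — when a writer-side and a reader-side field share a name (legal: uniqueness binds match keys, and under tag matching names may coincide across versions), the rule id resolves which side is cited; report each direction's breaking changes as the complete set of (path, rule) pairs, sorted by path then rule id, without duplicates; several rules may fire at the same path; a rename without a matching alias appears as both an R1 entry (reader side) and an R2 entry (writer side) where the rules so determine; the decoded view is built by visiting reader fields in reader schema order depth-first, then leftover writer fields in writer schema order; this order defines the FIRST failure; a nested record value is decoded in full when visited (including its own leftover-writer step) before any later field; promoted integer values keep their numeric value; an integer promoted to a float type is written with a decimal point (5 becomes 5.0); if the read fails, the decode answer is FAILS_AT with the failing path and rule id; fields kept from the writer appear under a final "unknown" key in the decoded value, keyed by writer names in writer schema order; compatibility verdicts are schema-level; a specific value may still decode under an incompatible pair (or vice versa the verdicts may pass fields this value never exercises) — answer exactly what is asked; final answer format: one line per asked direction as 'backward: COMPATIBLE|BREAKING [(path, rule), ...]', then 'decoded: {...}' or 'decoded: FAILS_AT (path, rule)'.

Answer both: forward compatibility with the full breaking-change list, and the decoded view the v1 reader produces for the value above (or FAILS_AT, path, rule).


arrows below run writer -> reader for Shipment
forward pass over Shipment, reader schema v1, writer schema v2:
  rating: float32 -> float32, writer optional; from rating
  score: float64 -> float64, writer required; from score
  latitude: int64 -> float64, writer optional; from latitude
  zip: int64 -> int64, writer required; from zip
  leftover writer field: verified
  => no violations; forward on Shipment: COMPATIBLE
decode walk for Shipment under reader schema v1:
  rating := 3.75
  score := 0.25
  latitude := -7.0 (int64 -> float64)
  zip := 100
  writer verified: kept under "unknown"
  => decoded: {"rating": 3.75, "score": 0.25, "latitude": -7.0, "zip": 100, "unknown": {"verified": true}}
remaining Shipment differences; none change what is asked:
  field latitude in record Shipment: type float64 changed to int64 -> matters only for Shipment's backward compatibility — outside the asked direction

forward: COMPATIBLE []; decoded: {"rating": 3.75, "score": 0.25, "latitude": -7.0, "zip": 100, "unknown": {"verified": true}}


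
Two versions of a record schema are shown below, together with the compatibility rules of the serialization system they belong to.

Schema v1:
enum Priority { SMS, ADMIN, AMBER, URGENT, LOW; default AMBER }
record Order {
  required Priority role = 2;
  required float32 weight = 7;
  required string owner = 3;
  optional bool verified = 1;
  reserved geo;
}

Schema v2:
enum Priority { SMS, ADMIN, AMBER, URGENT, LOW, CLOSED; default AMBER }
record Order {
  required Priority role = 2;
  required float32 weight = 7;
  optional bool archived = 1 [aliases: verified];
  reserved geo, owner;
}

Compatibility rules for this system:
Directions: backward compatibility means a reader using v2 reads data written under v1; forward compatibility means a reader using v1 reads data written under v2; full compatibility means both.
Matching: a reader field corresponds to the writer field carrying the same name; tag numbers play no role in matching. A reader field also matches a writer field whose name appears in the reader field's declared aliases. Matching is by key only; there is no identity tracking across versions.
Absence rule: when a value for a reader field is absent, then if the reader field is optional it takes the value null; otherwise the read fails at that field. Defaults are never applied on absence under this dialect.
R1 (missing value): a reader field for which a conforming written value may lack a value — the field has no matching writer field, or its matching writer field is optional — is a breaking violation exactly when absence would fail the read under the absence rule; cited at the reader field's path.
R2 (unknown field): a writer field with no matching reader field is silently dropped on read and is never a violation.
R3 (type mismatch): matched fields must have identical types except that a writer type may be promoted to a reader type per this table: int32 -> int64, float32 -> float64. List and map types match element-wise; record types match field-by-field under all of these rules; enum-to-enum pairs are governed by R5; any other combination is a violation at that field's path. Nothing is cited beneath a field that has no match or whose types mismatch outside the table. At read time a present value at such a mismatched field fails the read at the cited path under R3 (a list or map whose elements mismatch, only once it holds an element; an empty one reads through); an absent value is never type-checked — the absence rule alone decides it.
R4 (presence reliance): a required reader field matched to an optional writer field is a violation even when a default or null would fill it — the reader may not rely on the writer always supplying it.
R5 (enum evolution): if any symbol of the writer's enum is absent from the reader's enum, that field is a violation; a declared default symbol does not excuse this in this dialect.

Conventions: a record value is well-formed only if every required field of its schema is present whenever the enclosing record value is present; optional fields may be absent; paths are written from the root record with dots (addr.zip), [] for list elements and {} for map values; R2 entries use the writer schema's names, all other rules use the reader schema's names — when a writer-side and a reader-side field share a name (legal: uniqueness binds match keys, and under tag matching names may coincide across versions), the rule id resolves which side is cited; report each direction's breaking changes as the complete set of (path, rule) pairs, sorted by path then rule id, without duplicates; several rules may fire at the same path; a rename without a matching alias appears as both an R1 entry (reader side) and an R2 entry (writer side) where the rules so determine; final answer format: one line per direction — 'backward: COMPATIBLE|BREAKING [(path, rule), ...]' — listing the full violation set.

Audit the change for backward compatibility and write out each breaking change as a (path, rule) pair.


backward: COMPATIBLE []

in Order below, arrows point writer -> reader
backward on Order — v2 reading data written by v1:
  writer required, Priority -> Priority: reader role maps from writer role
  writer required, float32 -> float32: reader weight maps from writer weight
  writer optional, bool -> bool: reader archived maps from writer verified
  writer owner: unknown to reader
  => no violations; backward on Order: COMPATIBLE
ruling out the remaining Order differences:
  enum Priority (field role in record Order): symbol CLOSED added -> matters only for Order's forward compatibility — outside the asked direction
  renamed field verified to archived in record Order (alias verified declared on the renamed field) -> no rule fires on it in Order's dialect; the asked verdict holds
  removed field owner from record Order (its key "owner" joins the reserved list) -> matters only for Order's forward compatibility — outside the asked direction


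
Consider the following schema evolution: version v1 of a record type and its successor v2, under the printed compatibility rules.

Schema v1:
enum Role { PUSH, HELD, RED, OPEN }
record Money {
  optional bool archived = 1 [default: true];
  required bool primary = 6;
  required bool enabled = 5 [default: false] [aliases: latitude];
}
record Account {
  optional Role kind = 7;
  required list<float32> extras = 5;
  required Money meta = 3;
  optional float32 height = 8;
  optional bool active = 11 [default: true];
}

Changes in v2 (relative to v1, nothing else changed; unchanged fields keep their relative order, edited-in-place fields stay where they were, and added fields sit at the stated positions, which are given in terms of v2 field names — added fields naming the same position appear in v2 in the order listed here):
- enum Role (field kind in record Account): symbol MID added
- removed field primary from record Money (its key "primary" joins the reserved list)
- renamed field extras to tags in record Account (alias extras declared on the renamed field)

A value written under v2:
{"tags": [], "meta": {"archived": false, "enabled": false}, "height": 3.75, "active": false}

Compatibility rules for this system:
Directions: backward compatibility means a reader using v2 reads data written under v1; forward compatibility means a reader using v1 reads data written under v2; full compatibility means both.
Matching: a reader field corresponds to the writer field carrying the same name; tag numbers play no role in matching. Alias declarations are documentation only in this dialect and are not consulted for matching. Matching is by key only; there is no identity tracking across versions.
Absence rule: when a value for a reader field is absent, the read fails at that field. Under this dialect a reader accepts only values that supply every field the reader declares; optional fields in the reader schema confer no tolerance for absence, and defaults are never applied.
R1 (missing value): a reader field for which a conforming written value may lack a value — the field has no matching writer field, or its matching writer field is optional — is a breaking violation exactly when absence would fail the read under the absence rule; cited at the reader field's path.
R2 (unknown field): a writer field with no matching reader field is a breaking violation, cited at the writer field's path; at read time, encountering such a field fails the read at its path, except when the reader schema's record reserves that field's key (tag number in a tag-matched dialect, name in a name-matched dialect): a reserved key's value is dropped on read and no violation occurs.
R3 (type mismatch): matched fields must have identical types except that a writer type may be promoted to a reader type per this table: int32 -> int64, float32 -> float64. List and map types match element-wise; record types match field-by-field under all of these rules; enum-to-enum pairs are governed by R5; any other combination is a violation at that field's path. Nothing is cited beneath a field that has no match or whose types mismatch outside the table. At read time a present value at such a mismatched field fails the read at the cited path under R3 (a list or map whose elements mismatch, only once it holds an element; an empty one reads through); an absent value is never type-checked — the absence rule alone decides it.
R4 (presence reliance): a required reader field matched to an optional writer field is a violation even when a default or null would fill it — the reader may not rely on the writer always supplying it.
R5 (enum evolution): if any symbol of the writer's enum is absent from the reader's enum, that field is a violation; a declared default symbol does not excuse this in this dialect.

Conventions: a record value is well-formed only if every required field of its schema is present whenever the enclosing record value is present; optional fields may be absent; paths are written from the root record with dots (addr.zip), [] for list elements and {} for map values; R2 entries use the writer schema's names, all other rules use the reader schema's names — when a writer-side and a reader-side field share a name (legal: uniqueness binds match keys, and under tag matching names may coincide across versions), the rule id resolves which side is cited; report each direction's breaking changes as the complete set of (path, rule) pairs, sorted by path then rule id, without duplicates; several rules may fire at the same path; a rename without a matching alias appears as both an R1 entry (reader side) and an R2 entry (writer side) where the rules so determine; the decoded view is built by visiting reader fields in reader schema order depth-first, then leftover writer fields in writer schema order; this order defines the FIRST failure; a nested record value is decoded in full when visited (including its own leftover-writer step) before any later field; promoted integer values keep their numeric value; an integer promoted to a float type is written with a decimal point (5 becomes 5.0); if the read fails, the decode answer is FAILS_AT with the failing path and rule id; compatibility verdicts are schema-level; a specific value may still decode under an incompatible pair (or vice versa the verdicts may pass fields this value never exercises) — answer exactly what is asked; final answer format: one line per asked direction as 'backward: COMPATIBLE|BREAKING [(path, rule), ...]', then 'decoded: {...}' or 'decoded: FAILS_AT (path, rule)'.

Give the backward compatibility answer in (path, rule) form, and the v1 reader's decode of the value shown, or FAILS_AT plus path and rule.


backward: BREAKING [(active, R1), (extras, R2), (height, R1), (kind, R1), (meta.archived, R1), (tags, R1)]; decoded: FAILS_AT (kind, R1)

arrows below run writer -> reader for Account
backward on Account — v2 reading data written by v1:
  Role -> Role, writer optional: kind aligns to kind
  tags: no writer match
  Money -> Money, writer required: meta aligns to meta
  float32 -> float32, writer optional: height aligns to height
  bool -> bool, writer optional: active aligns to active
  writer field extras has no reader counterpart
  bool -> bool, writer optional: meta.archived aligns to meta.archived
  bool -> bool, writer required: meta.enabled aligns to meta.enabled
  writer field meta.primary has no reader counterpart
  breaking: (active, R1)
  breaking: (extras, R2)
  breaking: (height, R1)
  breaking: (kind, R1)
  breaking: (meta.archived, R1)
  breaking: (tags, R1)
  => 6 violation(s): backward is BREAKING for Account
decode (reader v1):
  read fails at kind under R1 (no fill)
  => FAILS_AT (kind, R1)
the rest of the Account diff is inert for this question:
  removed field primary from record Money (its key "primary" joins the reserved list) -> matters only for Account's forward compatibility — outside the asked direction


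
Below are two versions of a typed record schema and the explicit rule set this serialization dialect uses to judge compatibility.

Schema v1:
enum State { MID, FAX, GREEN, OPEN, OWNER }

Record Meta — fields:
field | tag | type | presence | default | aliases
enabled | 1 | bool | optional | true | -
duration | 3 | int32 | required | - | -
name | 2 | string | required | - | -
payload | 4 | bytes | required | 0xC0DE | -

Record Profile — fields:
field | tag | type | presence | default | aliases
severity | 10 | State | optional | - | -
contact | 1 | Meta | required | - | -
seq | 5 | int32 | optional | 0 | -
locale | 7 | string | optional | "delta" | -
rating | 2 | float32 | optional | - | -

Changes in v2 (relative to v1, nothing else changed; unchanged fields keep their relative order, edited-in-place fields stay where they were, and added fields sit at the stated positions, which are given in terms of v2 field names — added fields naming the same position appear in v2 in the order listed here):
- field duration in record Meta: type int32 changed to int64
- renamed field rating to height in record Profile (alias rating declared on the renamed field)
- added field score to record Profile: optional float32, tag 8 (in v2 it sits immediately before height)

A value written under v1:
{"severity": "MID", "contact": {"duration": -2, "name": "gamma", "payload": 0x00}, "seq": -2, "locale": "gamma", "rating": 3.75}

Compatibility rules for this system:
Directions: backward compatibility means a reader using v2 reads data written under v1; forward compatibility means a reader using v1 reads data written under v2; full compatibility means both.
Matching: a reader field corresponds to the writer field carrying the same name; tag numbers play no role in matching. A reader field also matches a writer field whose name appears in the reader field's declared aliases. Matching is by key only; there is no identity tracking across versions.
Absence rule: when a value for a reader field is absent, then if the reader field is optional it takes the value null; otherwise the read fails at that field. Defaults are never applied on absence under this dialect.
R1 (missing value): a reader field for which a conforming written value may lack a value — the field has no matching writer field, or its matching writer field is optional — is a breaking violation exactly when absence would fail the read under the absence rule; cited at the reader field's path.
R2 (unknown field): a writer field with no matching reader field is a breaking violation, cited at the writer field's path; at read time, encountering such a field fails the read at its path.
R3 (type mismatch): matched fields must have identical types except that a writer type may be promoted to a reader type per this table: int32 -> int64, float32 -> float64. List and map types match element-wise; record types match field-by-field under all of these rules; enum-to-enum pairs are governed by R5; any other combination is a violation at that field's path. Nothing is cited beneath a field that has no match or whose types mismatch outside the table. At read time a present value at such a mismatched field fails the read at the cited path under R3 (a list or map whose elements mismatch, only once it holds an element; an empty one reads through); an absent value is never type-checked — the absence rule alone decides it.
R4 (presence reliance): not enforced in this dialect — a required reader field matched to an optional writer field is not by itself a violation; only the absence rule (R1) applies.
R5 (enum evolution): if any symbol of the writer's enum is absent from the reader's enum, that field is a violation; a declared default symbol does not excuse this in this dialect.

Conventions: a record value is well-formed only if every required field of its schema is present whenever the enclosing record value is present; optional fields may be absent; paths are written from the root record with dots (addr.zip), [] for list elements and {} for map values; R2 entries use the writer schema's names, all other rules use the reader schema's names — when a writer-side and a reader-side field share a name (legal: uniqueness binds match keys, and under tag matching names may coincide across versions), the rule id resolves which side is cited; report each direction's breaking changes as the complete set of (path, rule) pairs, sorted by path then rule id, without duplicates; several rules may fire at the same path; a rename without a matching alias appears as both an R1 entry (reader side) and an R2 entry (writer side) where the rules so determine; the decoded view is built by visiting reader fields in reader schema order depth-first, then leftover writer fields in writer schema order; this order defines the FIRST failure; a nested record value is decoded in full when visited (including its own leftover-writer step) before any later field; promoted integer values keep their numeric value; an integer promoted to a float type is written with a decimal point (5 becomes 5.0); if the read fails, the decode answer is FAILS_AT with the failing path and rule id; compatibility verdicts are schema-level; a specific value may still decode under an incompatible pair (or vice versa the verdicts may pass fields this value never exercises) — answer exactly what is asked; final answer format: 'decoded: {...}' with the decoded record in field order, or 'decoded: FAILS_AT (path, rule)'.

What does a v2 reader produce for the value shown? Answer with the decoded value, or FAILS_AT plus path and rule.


in Profile below, arrows point writer -> reader
decode walk for Profile under reader schema v2:
  severity := "MID"
  contact.enabled := null (absent, optional -> null)
  contact.duration := -2 (int32 -> int64)
  contact.name := "gamma"
  contact.payload := 0x00
  seq := -2
  locale := "gamma"
  score := null (absent, optional -> null)
  height := 3.75 (from writer rating)
  => decoded: {"severity": "MID", "contact": {"enabled": null, "duration": -2, "name": "gamma", "payload": 0x00}, "seq": -2, "locale": "gamma", "score": null, "height": 3.75}
the rest of the Profile diff is inert for this question:
  field duration in record Meta: type int32 changed to int64 -> shifts the Profile verdicts, not this decode

decoded: {"severity": "MID", "contact": {"enabled": null, "duration": -2, "name": "gamma", "payload": 0x00}, "seq": -2, "locale": "gamma", "score": null, "height": 3.75}


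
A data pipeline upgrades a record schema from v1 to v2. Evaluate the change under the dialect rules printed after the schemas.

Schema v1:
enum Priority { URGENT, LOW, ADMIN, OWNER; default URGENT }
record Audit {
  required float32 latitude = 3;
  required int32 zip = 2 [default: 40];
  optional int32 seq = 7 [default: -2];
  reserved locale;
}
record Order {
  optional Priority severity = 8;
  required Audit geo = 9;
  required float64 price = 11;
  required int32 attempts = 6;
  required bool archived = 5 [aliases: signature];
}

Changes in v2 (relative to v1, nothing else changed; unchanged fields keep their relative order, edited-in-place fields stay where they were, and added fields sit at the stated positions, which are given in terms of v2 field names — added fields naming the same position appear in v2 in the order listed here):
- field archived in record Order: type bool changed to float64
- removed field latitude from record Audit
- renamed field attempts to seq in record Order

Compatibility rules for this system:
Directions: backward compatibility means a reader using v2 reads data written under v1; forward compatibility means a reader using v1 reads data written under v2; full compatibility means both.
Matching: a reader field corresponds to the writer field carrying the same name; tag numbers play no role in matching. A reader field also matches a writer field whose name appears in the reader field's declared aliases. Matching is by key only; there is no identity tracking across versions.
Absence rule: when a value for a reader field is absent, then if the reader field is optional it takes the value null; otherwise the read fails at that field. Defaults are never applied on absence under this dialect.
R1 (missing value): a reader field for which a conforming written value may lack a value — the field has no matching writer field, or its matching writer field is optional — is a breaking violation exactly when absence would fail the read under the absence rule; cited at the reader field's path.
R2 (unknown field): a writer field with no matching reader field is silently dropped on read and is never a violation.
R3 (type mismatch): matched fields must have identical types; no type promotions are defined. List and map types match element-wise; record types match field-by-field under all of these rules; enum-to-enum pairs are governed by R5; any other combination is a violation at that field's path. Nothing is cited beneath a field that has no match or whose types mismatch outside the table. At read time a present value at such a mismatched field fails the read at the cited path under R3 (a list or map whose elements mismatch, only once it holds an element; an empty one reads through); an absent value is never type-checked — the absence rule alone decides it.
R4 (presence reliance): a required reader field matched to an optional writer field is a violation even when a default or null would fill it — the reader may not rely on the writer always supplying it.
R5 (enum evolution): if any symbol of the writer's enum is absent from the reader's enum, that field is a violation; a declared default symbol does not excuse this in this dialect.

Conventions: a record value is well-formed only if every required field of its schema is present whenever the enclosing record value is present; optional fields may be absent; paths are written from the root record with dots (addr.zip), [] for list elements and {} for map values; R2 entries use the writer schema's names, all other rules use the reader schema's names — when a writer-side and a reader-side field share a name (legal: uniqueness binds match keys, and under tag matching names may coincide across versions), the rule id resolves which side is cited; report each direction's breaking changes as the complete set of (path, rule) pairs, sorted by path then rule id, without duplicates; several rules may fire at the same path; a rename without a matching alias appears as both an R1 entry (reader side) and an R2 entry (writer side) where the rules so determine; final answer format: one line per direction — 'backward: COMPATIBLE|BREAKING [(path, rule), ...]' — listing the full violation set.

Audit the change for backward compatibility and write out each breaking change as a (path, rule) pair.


backward: BREAKING [(archived, R3), (seq, R1)]

the writer's type comes first in each Order pair
checking backward for Order: reader v2 against writer v1:
  severity: Priority -> Priority, writer optional; from severity
  geo: Audit -> Audit, writer required; from geo
  price: float64 -> float64, writer required; from price
  no writer field matches reader seq
  archived: bool -> float64, writer required; from archived
  writer attempts: unknown to reader
  geo.zip: int32 -> int32, writer required; from geo.zip
  geo.seq: int32 -> int32, writer optional; from geo.seq
  writer geo.latitude: unknown to reader
  R3 fires at archived
  R1 fires at seq
  => backward: BREAKING (2)
the rest of the Order diff is inert for this question:
  removed field latitude from record Audit -> affects forward compatibility only, which is not asked


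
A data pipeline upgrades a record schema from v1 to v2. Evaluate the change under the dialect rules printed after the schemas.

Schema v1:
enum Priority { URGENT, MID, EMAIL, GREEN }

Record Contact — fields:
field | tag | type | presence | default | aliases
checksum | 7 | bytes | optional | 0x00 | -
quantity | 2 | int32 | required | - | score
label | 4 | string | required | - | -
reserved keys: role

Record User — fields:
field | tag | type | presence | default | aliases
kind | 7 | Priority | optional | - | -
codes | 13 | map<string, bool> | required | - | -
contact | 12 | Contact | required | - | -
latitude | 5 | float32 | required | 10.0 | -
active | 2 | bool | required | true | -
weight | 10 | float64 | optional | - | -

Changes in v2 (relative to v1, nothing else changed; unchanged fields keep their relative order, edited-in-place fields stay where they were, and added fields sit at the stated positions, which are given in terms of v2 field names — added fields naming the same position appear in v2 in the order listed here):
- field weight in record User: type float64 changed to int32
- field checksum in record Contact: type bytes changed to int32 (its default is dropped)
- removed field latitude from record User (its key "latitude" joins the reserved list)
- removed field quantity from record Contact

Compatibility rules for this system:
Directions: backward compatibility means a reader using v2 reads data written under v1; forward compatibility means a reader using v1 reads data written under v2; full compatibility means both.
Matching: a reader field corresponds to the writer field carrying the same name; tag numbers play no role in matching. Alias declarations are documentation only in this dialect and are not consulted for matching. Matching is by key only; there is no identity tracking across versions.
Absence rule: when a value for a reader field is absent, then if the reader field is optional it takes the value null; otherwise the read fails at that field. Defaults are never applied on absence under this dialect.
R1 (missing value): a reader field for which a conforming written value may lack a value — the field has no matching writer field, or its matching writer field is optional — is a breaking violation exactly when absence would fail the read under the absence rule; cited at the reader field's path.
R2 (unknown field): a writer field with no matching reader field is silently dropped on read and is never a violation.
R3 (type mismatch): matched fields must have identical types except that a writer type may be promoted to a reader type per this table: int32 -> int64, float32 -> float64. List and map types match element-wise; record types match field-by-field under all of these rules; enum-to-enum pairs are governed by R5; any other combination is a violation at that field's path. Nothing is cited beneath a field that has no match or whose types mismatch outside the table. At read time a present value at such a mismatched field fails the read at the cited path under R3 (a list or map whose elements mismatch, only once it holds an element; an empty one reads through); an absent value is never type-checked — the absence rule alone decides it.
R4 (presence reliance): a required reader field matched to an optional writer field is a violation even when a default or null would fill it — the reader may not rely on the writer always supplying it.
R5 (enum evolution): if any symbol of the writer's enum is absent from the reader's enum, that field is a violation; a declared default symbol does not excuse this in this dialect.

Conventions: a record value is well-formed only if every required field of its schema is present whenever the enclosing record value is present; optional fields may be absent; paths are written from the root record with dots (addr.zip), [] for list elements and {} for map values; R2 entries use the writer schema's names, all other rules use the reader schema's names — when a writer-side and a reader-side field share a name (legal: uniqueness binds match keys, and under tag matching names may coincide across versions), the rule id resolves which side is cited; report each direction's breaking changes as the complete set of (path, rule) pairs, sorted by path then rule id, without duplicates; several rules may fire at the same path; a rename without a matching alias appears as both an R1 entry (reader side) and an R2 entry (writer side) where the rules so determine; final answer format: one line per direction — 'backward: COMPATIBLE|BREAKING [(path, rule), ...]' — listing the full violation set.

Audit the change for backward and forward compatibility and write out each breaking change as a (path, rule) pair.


backward: BREAKING [(contact.checksum, R3), (weight, R3)]; forward: BREAKING [(contact.checksum, R3), (contact.quantity, R1), (latitude, R1), (weight, R3)]

arrows below run writer -> reader for User
backward on User — v2 reading data written by v1:
  Priority -> Priority, writer optional: kind aligns to kind
  map<string, bool> -> map<string, bool>, writer required: codes aligns to codes
  Contact -> Contact, writer required: contact aligns to contact
  bool -> bool, writer required: active aligns to active
  float64 -> int32, writer optional: weight aligns to weight
  latitude (writer side), unknown to reader
  bytes -> int32, writer optional: contact.checksum aligns to contact.checksum
  string -> string, writer required: contact.label aligns to contact.label
  contact.quantity (writer side), unknown to reader
  R3 fires at contact.checksum
  R3 fires at weight
  backward on User therefore BREAKING (2)
forward on User — v1 reading data written by v2:
  Priority -> Priority, writer optional: kind aligns to kind
  map<string, bool> -> map<string, bool>, writer required: codes aligns to codes
  Contact -> Contact, writer required: contact aligns to contact
  latitude: no writer match
  bool -> bool, writer required: active aligns to active
  int32 -> float64, writer optional: weight aligns to weight
  int32 -> bytes, writer optional: contact.checksum aligns to contact.checksum
  contact.quantity: no writer match
  string -> string, writer required: contact.label aligns to contact.label
  R3 fires at contact.checksum
  R1 fires at contact.quantity
  R1 fires at latitude
  R3 fires at weight
  forward on User therefore BREAKING (4)
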